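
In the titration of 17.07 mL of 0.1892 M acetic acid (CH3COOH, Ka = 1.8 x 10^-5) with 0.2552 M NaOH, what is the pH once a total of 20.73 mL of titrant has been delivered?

12.74

n(acid) = 0.1892 x 0.01707 = 0.003230 mol; n(NaOH) added = 0.2552 x 0.02073 = 0.005290 mol.
Base is in excess by 0.005290 - 0.003230 = 0.002061 mol in a total volume of 0.03780 L.
[OH^-] = 0.002061/0.03780 = 0.05451 M, so pOH = 1.26 and pH = 14.00 - 1.26 = 12.74.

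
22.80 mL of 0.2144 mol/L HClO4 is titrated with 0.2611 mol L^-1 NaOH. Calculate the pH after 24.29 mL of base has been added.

n(acid) = 0.2144 x 0.02280 = 0.004888 mol; n(NaOH) added = 0.2611 x 0.02429 = 0.006342 mol.
Base is in excess by 0.006342 - 0.004888 = 0.001454 mol in a total volume of 0.04709 L.
[OH^-] = 0.001454/0.04709 = 0.03087 M, so pOH = 1.51 and pH = 14.00 - 1.51 = 12.49.

12.49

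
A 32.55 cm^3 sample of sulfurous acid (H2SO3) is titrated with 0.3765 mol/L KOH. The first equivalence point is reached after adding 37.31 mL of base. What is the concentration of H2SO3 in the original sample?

n(KOH) = 0.3765 x 0.03731 = 0.01405 mol.
At the first equivalence point, 1 mol OH^- react per mol H2SO3, so n(H2SO3) = 0.01405 / 1 = 0.01405 mol.
[H2SO3] = 0.01405 / 0.03255 L = 0.432 M.

0.432 M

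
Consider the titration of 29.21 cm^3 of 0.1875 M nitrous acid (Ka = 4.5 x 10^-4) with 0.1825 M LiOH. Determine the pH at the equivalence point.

n(HNO2) = 0.1875 x 0.02921 = 0.005477 mol; V(LiOH) at equivalence = 0.005477/0.1825 = 0.03001 L.
At equivalence all the acid is converted to NO2-; total volume = 0.02921 + 0.03001 = 0.05922 L, so [NO2-] = 0.005477/0.05922 = 0.09248 M.
Kb = Kw/Ka = 1.0e-14 / 4.5 x 10^-4 = 2.22e-11.
[OH^-] = sqrt(Kb x [NO2-]) = sqrt(2.22e-11 x 0.09248) = 1.43e-6 M.
pOH = 5.84, so pH = 14.00 - 5.84 = 8.16.

8.16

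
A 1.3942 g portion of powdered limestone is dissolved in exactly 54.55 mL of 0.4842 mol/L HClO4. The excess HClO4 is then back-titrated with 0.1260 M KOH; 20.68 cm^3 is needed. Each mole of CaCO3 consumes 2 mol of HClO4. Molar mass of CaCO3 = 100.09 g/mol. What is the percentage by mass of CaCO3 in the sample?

Total n(HClO4) added = 0.4842 x 0.05455 = 0.02641 mol.
n(KOH) used = 0.1260 x 0.02068 = 0.002606 mol, which equals the excess n(HClO4).
So n(HClO4) consumed by the sample = 0.02641 - 0.002606 = 0.02381 mol.
n(CaCO3) = 0.02381 / 2 = 0.01190 mol.
mass CaCO3 = 0.01190 x 100.09 = 1.191 g, so %CaCO3 = 1.191/1.3942 x 100 = 85.5%.

85.5%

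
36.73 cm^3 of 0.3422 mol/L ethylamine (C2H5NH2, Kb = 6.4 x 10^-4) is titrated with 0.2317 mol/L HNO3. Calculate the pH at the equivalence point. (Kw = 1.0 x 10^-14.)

5.83

n(C2H5NH2) = 0.3422 x 0.03673 = 0.01257 mol; V(HNO3) at equivalence = 0.01257/0.2317 = 0.05425 L.
At equivalence the base is fully converted to C2H5NH3+; total volume = 0.09098 L, so [C2H5NH3+] = 0.01257/0.09098 = 0.1382 M.
Ka(C2H5NH3+) = Kw/Kb = 1.0e-14 / 6.4 x 10^-4 = 1.56e-11.
[H^+] = sqrt(Ka x [C2H5NH3+]) = sqrt(1.56e-11 x 0.1382) = 1.47e-6 M.
pH = -log(1.47e-6) = 5.83.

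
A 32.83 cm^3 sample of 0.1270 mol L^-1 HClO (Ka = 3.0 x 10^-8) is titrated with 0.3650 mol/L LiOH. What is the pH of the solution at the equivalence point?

10.25

n(HClO) = 0.1270 x 0.03283 = 0.004169 mol; V(LiOH) at equivalence = 0.004169/0.3650 = 0.01142 L.
At equivalence all the acid is converted to ClO-; total volume = 0.03283 + 0.01142 = 0.04425 L, so [ClO-] = 0.004169/0.04425 = 0.09422 M.
Kb = Kw/Ka = 1.0e-14 / 3.0 x 10^-8 = 3.33e-7.
[OH^-] = sqrt(Kb x [ClO-]) = sqrt(3.33e-7 x 0.09422) = 0.000177 M.
pOH = 3.75, so pH = 14.00 - 3.75 = 10.25.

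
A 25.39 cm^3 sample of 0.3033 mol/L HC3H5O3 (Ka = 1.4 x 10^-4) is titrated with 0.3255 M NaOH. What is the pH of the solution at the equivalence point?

n(HC3H5O3) = 0.3033 x 0.02539 = 0.007701 mol; V(NaOH) at equivalence = 0.007701/0.3255 = 0.02366 L.
At equivalence all the acid is converted to C3H5O3-; total volume = 0.02539 + 0.02366 = 0.04905 L, so [C3H5O3-] = 0.007701/0.04905 = 0.1570 M.
Kb = Kw/Ka = 1.0e-14 / 1.4 x 10^-4 = 7.14e-11.
[OH^-] = sqrt(Kb x [C3H5O3-]) = sqrt(7.14e-11 x 0.1570) = 3.35e-6 M.
pOH = 5.48, so pH = 14.00 - 5.48 = 8.52.

8.52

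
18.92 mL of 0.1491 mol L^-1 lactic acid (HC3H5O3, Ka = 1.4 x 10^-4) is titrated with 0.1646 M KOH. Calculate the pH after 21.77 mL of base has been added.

12.27

n(acid) = 0.1491 x 0.01892 = 0.002821 mol; n(KOH) added = 0.1646 x 0.02177 = 0.003583 mol.
Base is in excess by 0.003583 - 0.002821 = 0.0007624 mol in a total volume of 0.04069 L.
[OH^-] = 0.0007624/0.04069 = 0.01874 M, so pOH = 1.73 and pH = 14.00 - 1.73 = 12.27.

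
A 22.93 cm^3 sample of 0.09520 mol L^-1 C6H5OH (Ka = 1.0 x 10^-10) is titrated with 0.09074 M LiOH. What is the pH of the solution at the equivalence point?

n(C6H5OH) = 0.09520 x 0.02293 = 0.002183 mol; V(LiOH) at equivalence = 0.002183/0.09074 = 0.02406 L.
At equivalence all the acid is converted to C6H5O-; total volume = 0.02293 + 0.02406 = 0.04699 L, so [C6H5O-] = 0.002183/0.04699 = 0.04646 M.
Kb = Kw/Ka = 1.0e-14 / 1.0 x 10^-10 = 0.000100.
[OH^-] = sqrt(Kb x [C6H5O-]) = sqrt(0.000100 x 0.04646) = 0.00216 M.
pOH = 2.67, so pH = 14.00 - 2.67 = 11.33.

11.33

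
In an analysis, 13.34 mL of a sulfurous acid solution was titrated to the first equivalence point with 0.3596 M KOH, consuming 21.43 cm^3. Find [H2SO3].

0.578 M

n(KOH) = 0.3596 x 0.02143 = 0.007706 mol.
At the first equivalence point, 1 mol OH^- react per mol H2SO3, so n(H2SO3) = 0.007706 / 1 = 0.007706 mol.
[H2SO3] = 0.007706 / 0.01334 L = 0.578 M.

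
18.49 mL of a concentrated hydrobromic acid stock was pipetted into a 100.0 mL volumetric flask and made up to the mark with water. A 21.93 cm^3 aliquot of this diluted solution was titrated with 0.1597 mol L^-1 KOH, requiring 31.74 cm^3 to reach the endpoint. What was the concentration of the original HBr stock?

1.25 M

n(KOH) = 0.1597 x 0.03174 = 0.005069 mol.
n(HBr) in the aliquot = 0.005069 mol.
[diluted HBr] = 0.005069 / 0.02193 = 0.2311 M.
Dilution factor = 100.0/18.49 = 5.408, so [stock] = 0.2311 x 5.408 = 1.25 M.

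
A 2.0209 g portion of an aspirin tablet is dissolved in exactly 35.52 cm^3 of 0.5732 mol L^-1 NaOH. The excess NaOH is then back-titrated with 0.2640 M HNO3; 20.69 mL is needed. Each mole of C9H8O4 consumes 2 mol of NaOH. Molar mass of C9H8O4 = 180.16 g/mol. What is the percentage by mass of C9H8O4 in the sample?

Total n(NaOH) added = 0.5732 x 0.03552 = 0.02036 mol.
n(HNO3) used = 0.2640 x 0.02069 = 0.005462 mol, which equals the excess n(NaOH).
So n(NaOH) consumed by the sample = 0.02036 - 0.005462 = 0.01490 mol.
n(C9H8O4) = 0.01490 / 2 = 0.007449 mol.
mass C9H8O4 = 0.007449 x 180.16 = 1.342 g, so %C9H8O4 = 1.342/2.0209 x 100 = 66.4%.

66.4%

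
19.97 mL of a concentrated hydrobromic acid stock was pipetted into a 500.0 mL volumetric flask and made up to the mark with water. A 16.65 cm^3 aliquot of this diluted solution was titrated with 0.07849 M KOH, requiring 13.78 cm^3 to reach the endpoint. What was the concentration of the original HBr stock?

n(KOH) = 0.07849 x 0.01378 = 0.001082 mol.
n(HBr) in the aliquot = 0.001082 mol.
[diluted HBr] = 0.001082 / 0.01665 = 0.06496 M.
Dilution factor = 500.0/19.97 = 25.04, so [stock] = 0.06496 x 25.04 = 1.63 M.

1.63 M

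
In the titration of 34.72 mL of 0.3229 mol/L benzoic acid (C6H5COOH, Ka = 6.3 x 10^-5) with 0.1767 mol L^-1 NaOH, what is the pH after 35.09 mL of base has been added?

Initial n(C6H5COOH) = 0.3229 x 0.03472 = 0.01121 mol.
n(NaOH) added = 0.1767 x 0.03509 = 0.006200 mol, converting that many moles of C6H5COOH to C6H5COO-.
Remaining n(C6H5COOH) = 0.005011 mol; n(C6H5COO-) = 0.006200 mol.
By Henderson-Hasselbalch, pH = pKa + log([A^-]/[HA]) = 4.20 + log(0.006200/0.005011) = 4.20 + (+0.09) = 4.29.

4.29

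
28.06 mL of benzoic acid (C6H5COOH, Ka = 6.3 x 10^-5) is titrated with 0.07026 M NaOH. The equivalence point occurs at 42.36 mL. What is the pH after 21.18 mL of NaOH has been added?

21.18 mL is exactly half the equivalence volume (42.36/2), i.e. the half-equivalence point.
There, n(HA) = n(A^-), so pH = pKa = -log(6.3 x 10^-5) = 4.20.

4.20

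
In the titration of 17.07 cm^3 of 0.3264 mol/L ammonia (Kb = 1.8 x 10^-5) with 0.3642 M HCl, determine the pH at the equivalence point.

n(NH3) = 0.3264 x 0.01707 = 0.005572 mol; V(HCl) at equivalence = 0.005572/0.3642 = 0.01530 L.
At equivalence the base is fully converted to NH4+; total volume = 0.03237 L, so [NH4+] = 0.005572/0.03237 = 0.1721 M.
Ka(NH4+) = Kw/Kb = 1.0e-14 / 1.8 x 10^-5 = 5.56e-10.
[H^+] = sqrt(Ka x [NH4+]) = sqrt(5.56e-10 x 0.1721) = 9.78e-6 M.
pH = -log(9.78e-6) = 5.01.

5.01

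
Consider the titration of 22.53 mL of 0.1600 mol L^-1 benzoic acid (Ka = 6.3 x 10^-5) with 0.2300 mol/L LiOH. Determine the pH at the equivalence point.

n(C6H5COOH) = 0.1600 x 0.02253 = 0.003605 mol; V(LiOH) at equivalence = 0.003605/0.2300 = 0.01567 L.
At equivalence all the acid is converted to C6H5COO-; total volume = 0.02253 + 0.01567 = 0.03820 L, so [C6H5COO-] = 0.003605/0.03820 = 0.09436 M.
Kb = Kw/Ka = 1.0e-14 / 6.3 x 10^-5 = 1.59e-10.
[OH^-] = sqrt(Kb x [C6H5COO-]) = sqrt(1.59e-10 x 0.09436) = 3.87e-6 M.
pOH = 5.41, so pH = 14.00 - 5.41 = 8.59.

8.59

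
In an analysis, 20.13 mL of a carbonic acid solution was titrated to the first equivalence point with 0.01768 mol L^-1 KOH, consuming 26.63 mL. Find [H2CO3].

n(KOH) = 0.01768 x 0.02663 = 0.0004708 mol.
At the first equivalence point, 1 mol OH^- react per mol H2CO3, so n(H2CO3) = 0.0004708 / 1 = 0.0004708 mol.
[H2CO3] = 0.0004708 / 0.02013 L = 0.0234 M.

0.0234 M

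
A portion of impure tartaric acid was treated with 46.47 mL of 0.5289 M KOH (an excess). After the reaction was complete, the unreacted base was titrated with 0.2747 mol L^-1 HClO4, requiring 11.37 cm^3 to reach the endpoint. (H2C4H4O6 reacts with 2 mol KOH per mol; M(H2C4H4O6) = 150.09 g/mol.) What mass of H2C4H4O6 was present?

1.61 g

Total n(KOH) added = 0.5289 x 0.04647 = 0.02458 mol.
n(HClO4) used = 0.2747 x 0.01137 = 0.003123 mol, which equals the excess n(KOH).
So n(KOH) consumed by the sample = 0.02458 - 0.003123 = 0.02145 mol.
n(H2C4H4O6) = 0.02145 / 2 = 0.01073 mol.
mass = 0.01073 mol x 150.09 g/mol = 1.61 g.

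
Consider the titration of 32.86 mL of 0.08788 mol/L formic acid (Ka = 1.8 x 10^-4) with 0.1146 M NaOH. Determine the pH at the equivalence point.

8.22

n(HCOOH) = 0.08788 x 0.03286 = 0.002888 mol; V(NaOH) at equivalence = 0.002888/0.1146 = 0.02520 L.
At equivalence all the acid is converted to HCOO-; total volume = 0.03286 + 0.02520 = 0.05806 L, so [HCOO-] = 0.002888/0.05806 = 0.04974 M.
Kb = Kw/Ka = 1.0e-14 / 1.8 x 10^-4 = 5.56e-11.
[OH^-] = sqrt(Kb x [HCOO-]) = sqrt(5.56e-11 x 0.04974) = 1.66e-6 M.
pOH = 5.78, so pH = 14.00 - 5.78 = 8.22.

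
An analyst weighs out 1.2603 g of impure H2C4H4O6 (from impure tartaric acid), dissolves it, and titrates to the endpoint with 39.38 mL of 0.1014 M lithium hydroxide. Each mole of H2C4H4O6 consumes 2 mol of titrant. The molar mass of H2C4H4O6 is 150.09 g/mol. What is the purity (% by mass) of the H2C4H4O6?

n(LiOH) = 0.1014 x 0.03938 = 0.003993 mol.
n(H2C4H4O6) = 0.003993 / 2 = 0.001997 mol.
mass of H2C4H4O6 = 0.001997 x 150.09 = 0.2997 g.
% purity = 0.2997 / 1.2603 x 100 = 23.8%.

23.8%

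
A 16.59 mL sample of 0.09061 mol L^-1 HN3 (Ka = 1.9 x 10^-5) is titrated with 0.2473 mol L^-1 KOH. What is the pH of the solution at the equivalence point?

n(HN3) = 0.09061 x 0.01659 = 0.001503 mol; V(KOH) at equivalence = 0.001503/0.2473 = 0.006079 L.
At equivalence all the acid is converted to N3-; total volume = 0.01659 + 0.006079 = 0.02267 L, so [N3-] = 0.001503/0.02267 = 0.06631 M.
Kb = Kw/Ka = 1.0e-14 / 1.9 x 10^-5 = 5.26e-10.
[OH^-] = sqrt(Kb x [N3-]) = sqrt(5.26e-10 x 0.06631) = 5.91e-6 M.
pOH = 5.23, so pH = 14.00 - 5.23 = 8.77.

8.77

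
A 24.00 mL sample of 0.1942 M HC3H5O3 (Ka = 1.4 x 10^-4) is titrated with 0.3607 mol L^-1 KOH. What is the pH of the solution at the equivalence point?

8.48

n(HC3H5O3) = 0.1942 x 0.02400 = 0.004661 mol; V(KOH) at equivalence = 0.004661/0.3607 = 0.01292 L.
At equivalence all the acid is converted to C3H5O3-; total volume = 0.02400 + 0.01292 = 0.03692 L, so [C3H5O3-] = 0.004661/0.03692 = 0.1262 M.
Kb = Kw/Ka = 1.0e-14 / 1.4 x 10^-4 = 7.14e-11.
[OH^-] = sqrt(Kb x [C3H5O3-]) = sqrt(7.14e-11 x 0.1262) = 3.00e-6 M.
pOH = 5.52, so pH = 14.00 - 5.52 = 8.48.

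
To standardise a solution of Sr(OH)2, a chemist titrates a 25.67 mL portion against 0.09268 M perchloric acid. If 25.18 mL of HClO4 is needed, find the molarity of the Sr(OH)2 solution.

n(HClO4) delivered = 0.09268 x 0.02518 = 0.002334 mol.
The reaction is 1 Sr(OH)2 + 2 HClO4, so n(Sr(OH)2) = 0.002334 x 1/2 = 0.001167 mol.
[Sr(OH)2] = 0.001167 mol / 0.02567 L = 0.0455 M.

0.0455 M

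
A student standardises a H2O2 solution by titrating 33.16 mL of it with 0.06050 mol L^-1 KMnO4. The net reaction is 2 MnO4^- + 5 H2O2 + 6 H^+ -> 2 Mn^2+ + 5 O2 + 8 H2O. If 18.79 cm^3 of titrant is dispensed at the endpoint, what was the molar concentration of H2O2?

n(KMnO4) = 0.06050 x 0.01879 = 0.001137 mol.
From the balanced equation, 2 mol KMnO4 reacts with 5 mol H2O2, so n(H2O2) = 0.001137 x 5/2 = 0.002842 mol.
[H2O2] = 0.002842 / 0.03316 L = 0.0857 M.

0.0857 M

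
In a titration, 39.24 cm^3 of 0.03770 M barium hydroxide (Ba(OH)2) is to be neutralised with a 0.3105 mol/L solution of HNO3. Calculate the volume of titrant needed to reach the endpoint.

n(Ba(OH)2) = 0.03770 mol/L x 0.03924 L = 0.001479 mol.
The neutralisation is 1 Ba(OH)2 : 2 HNO3, so n(HNO3) = 0.001479 x 2/1 = 0.002959 mol.
V(HNO3) = 0.002959 / 0.3105 = 0.009529 L = 9.53 mL.

9.53 mL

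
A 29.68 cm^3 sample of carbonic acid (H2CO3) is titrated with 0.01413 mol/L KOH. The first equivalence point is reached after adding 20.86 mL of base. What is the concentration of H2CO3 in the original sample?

0.00993 M

n(KOH) = 0.01413 x 0.02086 = 0.0002948 mol.
At the first equivalence point, 1 mol OH^- react per mol H2CO3, so n(H2CO3) = 0.0002948 / 1 = 0.0002948 mol.
[H2CO3] = 0.0002948 / 0.02968 L = 0.00993 M.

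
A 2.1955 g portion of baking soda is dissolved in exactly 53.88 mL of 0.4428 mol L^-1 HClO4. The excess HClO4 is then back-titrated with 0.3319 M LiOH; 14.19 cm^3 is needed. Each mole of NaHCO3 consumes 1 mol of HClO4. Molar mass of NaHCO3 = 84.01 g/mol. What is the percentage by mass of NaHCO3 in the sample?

Total n(HClO4) added = 0.4428 x 0.05388 = 0.02386 mol.
n(LiOH) used = 0.3319 x 0.01419 = 0.004710 mol, which equals the excess n(HClO4).
So n(HClO4) consumed by the sample = 0.02386 - 0.004710 = 0.01915 mol.
n(NaHCO3) = 0.01915 / 1 = 0.01915 mol.
mass NaHCO3 = 0.01915 x 84.01 = 1.609 g, so %NaHCO3 = 1.609/2.1955 x 100 = 73.3%.

73.3%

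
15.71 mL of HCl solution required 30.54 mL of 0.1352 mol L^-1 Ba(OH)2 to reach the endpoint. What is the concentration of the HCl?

0.526 M

n(Ba(OH)2) delivered = 0.1352 x 0.03054 = 0.004129 mol.
The reaction is 2 HCl + 1 Ba(OH)2, so n(HCl) = 0.004129 x 2/1 = 0.008258 mol.
[HCl] = 0.008258 mol / 0.01571 L = 0.526 M.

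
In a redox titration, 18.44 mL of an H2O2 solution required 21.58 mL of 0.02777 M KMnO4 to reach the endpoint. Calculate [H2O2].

0.0812 M

n(KMnO4) = 0.02777 x 0.02158 = 0.0005993 mol.
From the balanced equation, 2 mol KMnO4 reacts with 5 mol H2O2, so n(H2O2) = 0.0005993 x 5/2 = 0.001498 mol.
[H2O2] = 0.001498 / 0.01844 L = 0.0812 M.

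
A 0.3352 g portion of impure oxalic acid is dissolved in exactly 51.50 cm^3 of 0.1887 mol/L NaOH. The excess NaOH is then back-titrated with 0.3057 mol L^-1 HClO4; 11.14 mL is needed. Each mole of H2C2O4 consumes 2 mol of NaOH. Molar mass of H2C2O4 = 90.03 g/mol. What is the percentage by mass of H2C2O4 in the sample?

84.8%

Total n(NaOH) added = 0.1887 x 0.05150 = 0.009718 mol.
n(HClO4) used = 0.3057 x 0.01114 = 0.003405 mol, which equals the excess n(NaOH).
So n(NaOH) consumed by the sample = 0.009718 - 0.003405 = 0.006313 mol.
n(H2C2O4) = 0.006313 / 2 = 0.003156 mol.
mass H2C2O4 = 0.003156 x 90.03 = 0.2842 g, so %H2C2O4 = 0.2842/0.3352 x 100 = 84.8%.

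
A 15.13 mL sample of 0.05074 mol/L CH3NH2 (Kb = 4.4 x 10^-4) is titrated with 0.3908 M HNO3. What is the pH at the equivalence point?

n(CH3NH2) = 0.05074 x 0.01513 = 0.0007677 mol; V(HNO3) at equivalence = 0.0007677/0.3908 = 0.001964 L.
At equivalence the base is fully converted to CH3NH3+; total volume = 0.01709 L, so [CH3NH3+] = 0.0007677/0.01709 = 0.04491 M.
Ka(CH3NH3+) = Kw/Kb = 1.0e-14 / 4.4 x 10^-4 = 2.27e-11.
[H^+] = sqrt(Ka x [CH3NH3+]) = sqrt(2.27e-11 x 0.04491) = 1.01e-6 M.
pH = -log(1.01e-6) = 6.00.

6.00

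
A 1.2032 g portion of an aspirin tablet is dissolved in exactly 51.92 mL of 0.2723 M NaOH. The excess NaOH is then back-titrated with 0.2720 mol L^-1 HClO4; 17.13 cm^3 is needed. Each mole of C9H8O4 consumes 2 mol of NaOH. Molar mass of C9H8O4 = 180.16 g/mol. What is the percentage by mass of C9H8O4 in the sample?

Total n(NaOH) added = 0.2723 x 0.05192 = 0.01414 mol.
n(HClO4) used = 0.2720 x 0.01713 = 0.004659 mol, which equals the excess n(NaOH).
So n(NaOH) consumed by the sample = 0.01414 - 0.004659 = 0.009478 mol.
n(C9H8O4) = 0.009478 / 2 = 0.004739 mol.
mass C9H8O4 = 0.004739 x 180.16 = 0.8538 g, so %C9H8O4 = 0.8538/1.2032 x 100 = 71.0%.

71.0%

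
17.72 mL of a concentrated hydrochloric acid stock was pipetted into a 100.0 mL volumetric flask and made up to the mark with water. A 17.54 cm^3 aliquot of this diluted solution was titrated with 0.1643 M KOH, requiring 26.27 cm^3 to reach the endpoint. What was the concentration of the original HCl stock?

1.39 M

n(KOH) = 0.1643 x 0.02627 = 0.004316 mol.
n(HCl) in the aliquot = 0.004316 mol.
[diluted HCl] = 0.004316 / 0.01754 = 0.2461 M.
Dilution factor = 100.0/17.72 = 5.643, so [stock] = 0.2461 x 5.643 = 1.39 M.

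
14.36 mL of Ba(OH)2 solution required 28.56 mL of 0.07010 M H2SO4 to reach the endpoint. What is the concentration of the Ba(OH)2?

0.139 M

n(H2SO4) delivered = 0.07010 x 0.02856 = 0.002002 mol.
For a 1:1 reaction, n(Ba(OH)2) = 0.002002 mol.
[Ba(OH)2] = 0.002002 mol / 0.01436 L = 0.139 M.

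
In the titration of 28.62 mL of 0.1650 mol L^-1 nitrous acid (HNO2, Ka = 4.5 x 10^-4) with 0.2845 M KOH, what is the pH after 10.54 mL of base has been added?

Initial n(HNO2) = 0.1650 x 0.02862 = 0.004722 mol.
n(KOH) added = 0.2845 x 0.01054 = 0.002999 mol, converting that many moles of HNO2 to NO2-.
Remaining n(HNO2) = 0.001724 mol; n(NO2-) = 0.002999 mol.
By Henderson-Hasselbalch, pH = pKa + log([A^-]/[HA]) = 3.35 + log(0.002999/0.001724) = 3.35 + (+0.24) = 3.59.

3.59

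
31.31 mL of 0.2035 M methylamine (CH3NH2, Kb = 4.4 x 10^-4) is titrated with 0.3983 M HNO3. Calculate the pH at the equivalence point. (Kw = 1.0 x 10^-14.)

n(CH3NH2) = 0.2035 x 0.03131 = 0.006372 mol; V(HNO3) at equivalence = 0.006372/0.3983 = 0.01600 L.
At equivalence the base is fully converted to CH3NH3+; total volume = 0.04731 L, so [CH3NH3+] = 0.006372/0.04731 = 0.1347 M.
Ka(CH3NH3+) = Kw/Kb = 1.0e-14 / 4.4 x 10^-4 = 2.27e-11.
[H^+] = sqrt(Ka x [CH3NH3+]) = sqrt(2.27e-11 x 0.1347) = 1.75e-6 M.
pH = -log(1.75e-6) = 5.76.

5.76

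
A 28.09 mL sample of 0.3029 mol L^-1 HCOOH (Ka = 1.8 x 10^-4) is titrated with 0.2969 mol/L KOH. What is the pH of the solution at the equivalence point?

8.46

n(HCOOH) = 0.3029 x 0.02809 = 0.008508 mol; V(KOH) at equivalence = 0.008508/0.2969 = 0.02866 L.
At equivalence all the acid is converted to HCOO-; total volume = 0.02809 + 0.02866 = 0.05675 L, so [HCOO-] = 0.008508/0.05675 = 0.1499 M.
Kb = Kw/Ka = 1.0e-14 / 1.8 x 10^-4 = 5.56e-11.
[OH^-] = sqrt(Kb x [HCOO-]) = sqrt(5.56e-11 x 0.1499) = 2.89e-6 M.
pOH = 5.54, so pH = 14.00 - 5.54 = 8.46.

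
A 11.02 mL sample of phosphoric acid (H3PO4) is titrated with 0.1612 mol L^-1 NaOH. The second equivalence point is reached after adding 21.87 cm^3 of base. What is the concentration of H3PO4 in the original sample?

0.160 M

n(NaOH) = 0.1612 x 0.02187 = 0.003525 mol.
At the second equivalence point, 2 mol OH^- react per mol H3PO4, so n(H3PO4) = 0.003525 / 2 = 0.001763 mol.
[H3PO4] = 0.001763 / 0.01102 L = 0.160 M.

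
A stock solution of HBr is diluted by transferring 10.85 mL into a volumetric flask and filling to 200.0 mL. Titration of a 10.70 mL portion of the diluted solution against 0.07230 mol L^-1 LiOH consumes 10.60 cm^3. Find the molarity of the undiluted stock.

1.32 M

n(LiOH) = 0.07230 x 0.01060 = 0.0007664 mol.
n(HBr) in the aliquot = 0.0007664 mol.
[diluted HBr] = 0.0007664 / 0.01070 = 0.07162 M.
Dilution factor = 200.0/10.85 = 18.43, so [stock] = 0.07162 x 18.43 = 1.32 M.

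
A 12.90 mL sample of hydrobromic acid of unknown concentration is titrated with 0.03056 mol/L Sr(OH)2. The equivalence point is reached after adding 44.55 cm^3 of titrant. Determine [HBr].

0.211 M

n(Sr(OH)2) delivered = 0.03056 x 0.04455 = 0.001361 mol.
The reaction is 2 HBr + 1 Sr(OH)2, so n(HBr) = 0.001361 x 2/1 = 0.002723 mol.
[HBr] = 0.002723 mol / 0.01290 L = 0.211 M.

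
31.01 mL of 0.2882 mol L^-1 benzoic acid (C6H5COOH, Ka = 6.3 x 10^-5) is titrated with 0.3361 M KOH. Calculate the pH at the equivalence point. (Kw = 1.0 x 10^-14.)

8.70

n(C6H5COOH) = 0.2882 x 0.03101 = 0.008937 mol; V(KOH) at equivalence = 0.008937/0.3361 = 0.02659 L.
At equivalence all the acid is converted to C6H5COO-; total volume = 0.03101 + 0.02659 = 0.05760 L, so [C6H5COO-] = 0.008937/0.05760 = 0.1552 M.
Kb = Kw/Ka = 1.0e-14 / 6.3 x 10^-5 = 1.59e-10.
[OH^-] = sqrt(Kb x [C6H5COO-]) = sqrt(1.59e-10 x 0.1552) = 4.96e-6 M.
pOH = 5.30, so pH = 14.00 - 5.30 = 8.70.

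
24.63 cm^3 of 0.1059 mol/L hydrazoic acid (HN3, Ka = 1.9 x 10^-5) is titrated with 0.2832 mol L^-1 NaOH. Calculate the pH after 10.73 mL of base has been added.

12.09

n(acid) = 0.1059 x 0.02463 = 0.002608 mol; n(NaOH) added = 0.2832 x 0.01073 = 0.003039 mol.
Base is in excess by 0.003039 - 0.002608 = 0.0004304 mol in a total volume of 0.03536 L.
[OH^-] = 0.0004304/0.03536 = 0.01217 M, so pOH = 1.91 and pH = 14.00 - 1.91 = 12.09.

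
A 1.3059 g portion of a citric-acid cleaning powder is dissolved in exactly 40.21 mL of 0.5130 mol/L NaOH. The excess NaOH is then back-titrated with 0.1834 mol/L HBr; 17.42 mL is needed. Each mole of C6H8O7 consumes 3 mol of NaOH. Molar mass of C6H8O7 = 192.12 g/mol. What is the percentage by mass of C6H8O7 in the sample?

Total n(NaOH) added = 0.5130 x 0.04021 = 0.02063 mol.
n(HBr) used = 0.1834 x 0.01742 = 0.003195 mol, which equals the excess n(NaOH).
So n(NaOH) consumed by the sample = 0.02063 - 0.003195 = 0.01743 mol.
n(C6H8O7) = 0.01743 / 3 = 0.005811 mol.
mass C6H8O7 = 0.005811 x 192.12 = 1.116 g, so %C6H8O7 = 1.116/1.3059 x 100 = 85.5%.

85.5%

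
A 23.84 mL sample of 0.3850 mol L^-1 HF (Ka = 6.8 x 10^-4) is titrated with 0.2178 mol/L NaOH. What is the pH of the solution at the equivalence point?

n(HF) = 0.3850 x 0.02384 = 0.009178 mol; V(NaOH) at equivalence = 0.009178/0.2178 = 0.04214 L.
At equivalence all the acid is converted to F-; total volume = 0.02384 + 0.04214 = 0.06598 L, so [F-] = 0.009178/0.06598 = 0.1391 M.
Kb = Kw/Ka = 1.0e-14 / 6.8 x 10^-4 = 1.47e-11.
[OH^-] = sqrt(Kb x [F-]) = sqrt(1.47e-11 x 0.1391) = 1.43e-6 M.
pOH = 5.84, so pH = 14.00 - 5.84 = 8.16.

8.16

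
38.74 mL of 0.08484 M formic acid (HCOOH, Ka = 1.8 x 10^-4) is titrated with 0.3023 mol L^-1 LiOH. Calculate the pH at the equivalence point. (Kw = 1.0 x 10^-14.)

n(HCOOH) = 0.08484 x 0.03874 = 0.003287 mol; V(LiOH) at equivalence = 0.003287/0.3023 = 0.01087 L.
At equivalence all the acid is converted to HCOO-; total volume = 0.03874 + 0.01087 = 0.04961 L, so [HCOO-] = 0.003287/0.04961 = 0.06625 M.
Kb = Kw/Ka = 1.0e-14 / 1.8 x 10^-4 = 5.56e-11.
[OH^-] = sqrt(Kb x [HCOO-]) = sqrt(5.56e-11 x 0.06625) = 1.92e-6 M.
pOH = 5.72, so pH = 14.00 - 5.72 = 8.28.

8.28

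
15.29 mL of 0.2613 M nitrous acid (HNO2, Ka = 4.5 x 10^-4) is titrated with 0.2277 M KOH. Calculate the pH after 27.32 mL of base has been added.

12.72

n(acid) = 0.2613 x 0.01529 = 0.003995 mol; n(KOH) added = 0.2277 x 0.02732 = 0.006221 mol.
Base is in excess by 0.006221 - 0.003995 = 0.002225 mol in a total volume of 0.04261 L.
[OH^-] = 0.002225/0.04261 = 0.05223 M, so pOH = 1.28 and pH = 14.00 - 1.28 = 12.72.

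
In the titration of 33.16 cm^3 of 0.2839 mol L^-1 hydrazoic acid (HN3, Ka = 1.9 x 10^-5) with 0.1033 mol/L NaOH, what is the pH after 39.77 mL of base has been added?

4.61

Initial n(HN3) = 0.2839 x 0.03316 = 0.009414 mol.
n(NaOH) added = 0.1033 x 0.03977 = 0.004108 mol, converting that many moles of HN3 to N3-.
Remaining n(HN3) = 0.005306 mol; n(N3-) = 0.004108 mol.
By Henderson-Hasselbalch, pH = pKa + log([A^-]/[HA]) = 4.72 + log(0.004108/0.005306) = 4.72 + (-0.11) = 4.61.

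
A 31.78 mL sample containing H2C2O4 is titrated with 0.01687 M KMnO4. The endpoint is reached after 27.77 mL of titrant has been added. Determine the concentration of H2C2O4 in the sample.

n(KMnO4) = 0.01687 x 0.02777 = 0.0004685 mol.
From the balanced equation, 2 mol KMnO4 reacts with 5 mol H2C2O4, so n(H2C2O4) = 0.0004685 x 5/2 = 0.001171 mol.
[H2C2O4] = 0.001171 / 0.03178 L = 0.0369 M.

0.0369 M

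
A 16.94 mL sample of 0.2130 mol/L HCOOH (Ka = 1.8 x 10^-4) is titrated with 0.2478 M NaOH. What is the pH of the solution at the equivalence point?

8.40

n(HCOOH) = 0.2130 x 0.01694 = 0.003608 mol; V(NaOH) at equivalence = 0.003608/0.2478 = 0.01456 L.
At equivalence all the acid is converted to HCOO-; total volume = 0.01694 + 0.01456 = 0.03150 L, so [HCOO-] = 0.003608/0.03150 = 0.1145 M.
Kb = Kw/Ka = 1.0e-14 / 1.8 x 10^-4 = 5.56e-11.
[OH^-] = sqrt(Kb x [HCOO-]) = sqrt(5.56e-11 x 0.1145) = 2.52e-6 M.
pOH = 5.60, so pH = 14.00 - 5.60 = 8.40.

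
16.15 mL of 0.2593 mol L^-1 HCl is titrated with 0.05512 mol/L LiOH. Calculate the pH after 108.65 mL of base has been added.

12.16

n(acid) = 0.2593 x 0.01615 = 0.004188 mol; n(LiOH) added = 0.05512 x 0.1087 = 0.005989 mol.
Base is in excess by 0.005989 - 0.004188 = 0.001801 mol in a total volume of 0.1248 L.
[OH^-] = 0.001801/0.1248 = 0.01443 M, so pOH = 1.84 and pH = 14.00 - 1.84 = 12.16.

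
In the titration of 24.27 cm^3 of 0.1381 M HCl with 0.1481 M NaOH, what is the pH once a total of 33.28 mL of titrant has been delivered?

12.44

n(acid) = 0.1381 x 0.02427 = 0.003352 mol; n(NaOH) added = 0.1481 x 0.03328 = 0.004929 mol.
Base is in excess by 0.004929 - 0.003352 = 0.001577 mol in a total volume of 0.05755 L.
[OH^-] = 0.001577/0.05755 = 0.02740 M, so pOH = 1.56 and pH = 14.00 - 1.56 = 12.44.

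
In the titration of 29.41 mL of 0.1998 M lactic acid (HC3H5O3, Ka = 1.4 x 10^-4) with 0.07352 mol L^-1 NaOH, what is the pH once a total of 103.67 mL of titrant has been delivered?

12.12

n(acid) = 0.1998 x 0.02941 = 0.005876 mol; n(NaOH) added = 0.07352 x 0.1037 = 0.007622 mol.
Base is in excess by 0.007622 - 0.005876 = 0.001746 mol in a total volume of 0.1331 L.
[OH^-] = 0.001746/0.1331 = 0.01312 M, so pOH = 1.88 and pH = 14.00 - 1.88 = 12.12.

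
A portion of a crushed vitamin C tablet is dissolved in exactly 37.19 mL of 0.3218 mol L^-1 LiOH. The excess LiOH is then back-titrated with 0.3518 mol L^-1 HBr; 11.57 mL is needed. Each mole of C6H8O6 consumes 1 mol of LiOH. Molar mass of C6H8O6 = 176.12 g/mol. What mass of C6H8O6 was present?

Total n(LiOH) added = 0.3218 x 0.03719 = 0.01197 mol.
n(HBr) used = 0.3518 x 0.01157 = 0.004070 mol, which equals the excess n(LiOH).
So n(LiOH) consumed by the sample = 0.01197 - 0.004070 = 0.007897 mol.
n(C6H8O6) = 0.007897 / 1 = 0.007897 mol.
mass = 0.007897 mol x 176.12 g/mol = 1.39 g.

1.39 g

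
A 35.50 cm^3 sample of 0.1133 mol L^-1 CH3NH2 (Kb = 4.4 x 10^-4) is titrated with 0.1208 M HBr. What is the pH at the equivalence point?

n(CH3NH2) = 0.1133 x 0.03550 = 0.004022 mol; V(HBr) at equivalence = 0.004022/0.1208 = 0.03330 L.
At equivalence the base is fully converted to CH3NH3+; total volume = 0.06880 L, so [CH3NH3+] = 0.004022/0.06880 = 0.05846 M.
Ka(CH3NH3+) = Kw/Kb = 1.0e-14 / 4.4 x 10^-4 = 2.27e-11.
[H^+] = sqrt(Ka x [CH3NH3+]) = sqrt(2.27e-11 x 0.05846) = 1.15e-6 M.
pH = -log(1.15e-6) = 5.94.

5.94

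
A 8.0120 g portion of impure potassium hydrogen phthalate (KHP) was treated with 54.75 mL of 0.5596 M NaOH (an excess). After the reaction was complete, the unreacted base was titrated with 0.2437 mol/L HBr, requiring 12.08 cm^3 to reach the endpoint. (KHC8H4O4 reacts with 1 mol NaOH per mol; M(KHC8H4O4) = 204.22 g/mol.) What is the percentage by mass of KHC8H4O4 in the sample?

Total n(NaOH) added = 0.5596 x 0.05475 = 0.03064 mol.
n(HBr) used = 0.2437 x 0.01208 = 0.002944 mol, which equals the excess n(NaOH).
So n(NaOH) consumed by the sample = 0.03064 - 0.002944 = 0.02769 mol.
n(KHC8H4O4) = 0.02769 / 1 = 0.02769 mol.
mass KHC8H4O4 = 0.02769 x 204.22 = 5.656 g, so %KHC8H4O4 = 5.656/8.0120 x 100 = 70.6%.

70.6%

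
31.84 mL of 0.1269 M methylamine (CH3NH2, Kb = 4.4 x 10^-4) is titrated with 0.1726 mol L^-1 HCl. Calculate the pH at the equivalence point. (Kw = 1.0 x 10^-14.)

n(CH3NH2) = 0.1269 x 0.03184 = 0.004040 mol; V(HCl) at equivalence = 0.004040/0.1726 = 0.02341 L.
At equivalence the base is fully converted to CH3NH3+; total volume = 0.05525 L, so [CH3NH3+] = 0.004040/0.05525 = 0.07313 M.
Ka(CH3NH3+) = Kw/Kb = 1.0e-14 / 4.4 x 10^-4 = 2.27e-11.
[H^+] = sqrt(Ka x [CH3NH3+]) = sqrt(2.27e-11 x 0.07313) = 1.29e-6 M.
pH = -log(1.29e-6) = 5.89.

5.89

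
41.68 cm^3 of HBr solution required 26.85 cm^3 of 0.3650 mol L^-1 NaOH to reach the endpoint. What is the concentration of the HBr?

0.235 M

n(NaOH) delivered = 0.3650 x 0.02685 = 0.009800 mol.
For a 1:1 reaction, n(HBr) = 0.009800 mol.
[HBr] = 0.009800 mol / 0.04168 L = 0.235 M.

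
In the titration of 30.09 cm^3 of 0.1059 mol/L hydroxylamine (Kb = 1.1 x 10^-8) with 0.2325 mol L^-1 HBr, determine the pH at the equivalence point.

n(NH2OH) = 0.1059 x 0.03009 = 0.003187 mol; V(HBr) at equivalence = 0.003187/0.2325 = 0.01371 L.
At equivalence the base is fully converted to NH3OH+; total volume = 0.04380 L, so [NH3OH+] = 0.003187/0.04380 = 0.07276 M.
Ka(NH3OH+) = Kw/Kb = 1.0e-14 / 1.1 x 10^-8 = 9.09e-7.
[H^+] = sqrt(Ka x [NH3OH+]) = sqrt(9.09e-7 x 0.07276) = 0.000257 M.
pH = -log(0.000257) = 3.59.

3.59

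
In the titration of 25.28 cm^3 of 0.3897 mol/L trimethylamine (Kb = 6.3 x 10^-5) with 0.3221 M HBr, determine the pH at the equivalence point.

5.28

n((CH3)3N) = 0.3897 x 0.02528 = 0.009852 mol; V(HBr) at equivalence = 0.009852/0.3221 = 0.03059 L.
At equivalence the base is fully converted to (CH3)3NH+; total volume = 0.05587 L, so [(CH3)3NH+] = 0.009852/0.05587 = 0.1763 M.
Ka((CH3)3NH+) = Kw/Kb = 1.0e-14 / 6.3 x 10^-5 = 1.59e-10.
[H^+] = sqrt(Ka x [(CH3)3NH+]) = sqrt(1.59e-10 x 0.1763) = 5.29e-6 M.
pH = -log(5.29e-6) = 5.28.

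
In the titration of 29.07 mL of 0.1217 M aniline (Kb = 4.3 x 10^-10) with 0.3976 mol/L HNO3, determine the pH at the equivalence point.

n(C6H5NH2) = 0.1217 x 0.02907 = 0.003538 mol; V(HNO3) at equivalence = 0.003538/0.3976 = 0.008898 L.
At equivalence the base is fully converted to C6H5NH3+; total volume = 0.03797 L, so [C6H5NH3+] = 0.003538/0.03797 = 0.09318 M.
Ka(C6H5NH3+) = Kw/Kb = 1.0e-14 / 4.3 x 10^-10 = 2.33e-5.
[H^+] = sqrt(Ka x [C6H5NH3+]) = sqrt(2.33e-5 x 0.09318) = 0.00147 M.
pH = -log(0.00147) = 2.83.

2.83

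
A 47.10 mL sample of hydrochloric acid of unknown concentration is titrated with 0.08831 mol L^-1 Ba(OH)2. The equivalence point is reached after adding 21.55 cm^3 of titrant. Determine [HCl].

n(Ba(OH)2) delivered = 0.08831 x 0.02155 = 0.001903 mol.
The reaction is 2 HCl + 1 Ba(OH)2, so n(HCl) = 0.001903 x 2/1 = 0.003806 mol.
[HCl] = 0.003806 mol / 0.04710 L = 0.0808 M.

0.0808 M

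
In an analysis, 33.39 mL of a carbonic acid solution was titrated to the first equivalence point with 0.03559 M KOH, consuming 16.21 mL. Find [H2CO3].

0.0173 M

n(KOH) = 0.03559 x 0.01621 = 0.0005769 mol.
At the first equivalence point, 1 mol OH^- react per mol H2CO3, so n(H2CO3) = 0.0005769 / 1 = 0.0005769 mol.
[H2CO3] = 0.0005769 / 0.03339 L = 0.0173 M.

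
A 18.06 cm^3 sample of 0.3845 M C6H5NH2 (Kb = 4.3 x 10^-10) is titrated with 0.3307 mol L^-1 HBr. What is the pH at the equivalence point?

2.69

n(C6H5NH2) = 0.3845 x 0.01806 = 0.006944 mol; V(HBr) at equivalence = 0.006944/0.3307 = 0.02100 L.
At equivalence the base is fully converted to C6H5NH3+; total volume = 0.03906 L, so [C6H5NH3+] = 0.006944/0.03906 = 0.1778 M.
Ka(C6H5NH3+) = Kw/Kb = 1.0e-14 / 4.3 x 10^-10 = 2.33e-5.
[H^+] = sqrt(Ka x [C6H5NH3+]) = sqrt(2.33e-5 x 0.1778) = 0.00203 M.
pH = -log(0.00203) = 2.69.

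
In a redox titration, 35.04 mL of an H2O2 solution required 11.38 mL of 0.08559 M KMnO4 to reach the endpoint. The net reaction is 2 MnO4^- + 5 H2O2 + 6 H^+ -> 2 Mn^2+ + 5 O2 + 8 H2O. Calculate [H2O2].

0.0695 M

n(KMnO4) = 0.08559 x 0.01138 = 0.0009740 mol.
From the balanced equation, 2 mol KMnO4 reacts with 5 mol H2O2, so n(H2O2) = 0.0009740 x 5/2 = 0.002435 mol.
[H2O2] = 0.002435 / 0.03504 L = 0.0695 M.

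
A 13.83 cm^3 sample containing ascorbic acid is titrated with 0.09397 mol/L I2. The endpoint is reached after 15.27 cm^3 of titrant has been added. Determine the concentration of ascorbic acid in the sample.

0.104 M

n(I2) = 0.09397 x 0.01527 = 0.001435 mol.
From the balanced equation, 1 mol I2 reacts with 1 mol ascorbic acid, so n(ascorbic acid) = 0.001435 x 1/1 = 0.001435 mol.
[ascorbic acid] = 0.001435 / 0.01383 L = 0.104 M.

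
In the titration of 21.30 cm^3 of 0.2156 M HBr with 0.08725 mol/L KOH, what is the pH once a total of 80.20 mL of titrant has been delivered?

12.37

n(acid) = 0.2156 x 0.02130 = 0.004592 mol; n(KOH) added = 0.08725 x 0.08020 = 0.006997 mol.
Base is in excess by 0.006997 - 0.004592 = 0.002405 mol in a total volume of 0.1015 L.
[OH^-] = 0.002405/0.1015 = 0.02370 M, so pOH = 1.63 and pH = 14.00 - 1.63 = 12.37.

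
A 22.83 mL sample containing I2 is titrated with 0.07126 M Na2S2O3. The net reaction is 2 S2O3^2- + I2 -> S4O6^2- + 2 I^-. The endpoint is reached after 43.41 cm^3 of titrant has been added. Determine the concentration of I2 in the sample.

0.0677 M

n(Na2S2O3) = 0.07126 x 0.04341 = 0.003093 mol.
From the balanced equation, 2 mol Na2S2O3 reacts with 1 mol I2, so n(I2) = 0.003093 x 1/2 = 0.001547 mol.
[I2] = 0.001547 / 0.02283 L = 0.0677 M.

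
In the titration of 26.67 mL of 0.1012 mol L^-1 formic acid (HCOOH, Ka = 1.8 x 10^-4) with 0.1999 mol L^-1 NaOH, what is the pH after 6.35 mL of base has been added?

3.69

Initial n(HCOOH) = 0.1012 x 0.02667 = 0.002699 mol.
n(NaOH) added = 0.1999 x 0.006350 = 0.001269 mol, converting that many moles of HCOOH to HCOO-.
Remaining n(HCOOH) = 0.001430 mol; n(HCOO-) = 0.001269 mol.
By Henderson-Hasselbalch, pH = pKa + log([A^-]/[HA]) = 3.74 + log(0.001269/0.001430) = 3.74 + (-0.05) = 3.69.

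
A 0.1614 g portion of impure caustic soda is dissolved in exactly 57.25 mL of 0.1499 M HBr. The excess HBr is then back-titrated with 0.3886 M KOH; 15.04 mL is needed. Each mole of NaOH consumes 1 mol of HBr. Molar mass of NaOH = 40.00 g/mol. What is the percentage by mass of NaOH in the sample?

Total n(HBr) added = 0.1499 x 0.05725 = 0.008582 mol.
n(KOH) used = 0.3886 x 0.01504 = 0.005845 mol, which equals the excess n(HBr).
So n(HBr) consumed by the sample = 0.008582 - 0.005845 = 0.002737 mol.
n(NaOH) = 0.002737 / 1 = 0.002737 mol.
mass NaOH = 0.002737 x 40.00 = 0.1095 g, so %NaOH = 0.1095/0.1614 x 100 = 67.8%.

67.8%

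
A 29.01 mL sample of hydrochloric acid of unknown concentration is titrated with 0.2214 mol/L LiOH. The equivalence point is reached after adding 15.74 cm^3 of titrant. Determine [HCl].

0.120 M

n(LiOH) delivered = 0.2214 x 0.01574 = 0.003485 mol.
For a 1:1 reaction, n(HCl) = 0.003485 mol.
[HCl] = 0.003485 mol / 0.02901 L = 0.120 M.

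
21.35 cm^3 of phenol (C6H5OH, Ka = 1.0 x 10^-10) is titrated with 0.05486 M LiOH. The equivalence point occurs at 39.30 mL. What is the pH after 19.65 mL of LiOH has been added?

19.65 mL is exactly half the equivalence volume (39.30/2), i.e. the half-equivalence point.
There, n(HA) = n(A^-), so pH = pKa = -log(1.0 x 10^-10) = 10.00.

10.00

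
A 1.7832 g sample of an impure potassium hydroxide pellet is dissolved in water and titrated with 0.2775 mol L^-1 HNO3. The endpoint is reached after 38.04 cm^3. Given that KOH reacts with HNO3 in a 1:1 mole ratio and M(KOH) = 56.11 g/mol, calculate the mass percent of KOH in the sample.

33.2%

n(HNO3) = 0.2775 x 0.03804 = 0.01056 mol.
n(KOH) = 0.01056 / 1 = 0.01056 mol.
mass of KOH = 0.01056 x 56.11 = 0.5923 g.
% purity = 0.5923 / 1.7832 x 100 = 33.2%.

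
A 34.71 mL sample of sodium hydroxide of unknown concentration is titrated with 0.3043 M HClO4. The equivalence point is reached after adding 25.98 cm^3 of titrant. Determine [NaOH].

0.228 M

n(HClO4) delivered = 0.3043 x 0.02598 = 0.007906 mol.
For a 1:1 reaction, n(NaOH) = 0.007906 mol.
[NaOH] = 0.007906 mol / 0.03471 L = 0.228 M.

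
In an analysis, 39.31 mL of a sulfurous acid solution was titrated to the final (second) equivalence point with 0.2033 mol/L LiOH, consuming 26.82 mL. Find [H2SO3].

0.0694 M

n(LiOH) = 0.2033 x 0.02682 = 0.005453 mol.
At the final (second) equivalence point, 2 mol OH^- react per mol H2SO3, so n(H2SO3) = 0.005453 / 2 = 0.002726 mol.
[H2SO3] = 0.002726 / 0.03931 L = 0.0694 M.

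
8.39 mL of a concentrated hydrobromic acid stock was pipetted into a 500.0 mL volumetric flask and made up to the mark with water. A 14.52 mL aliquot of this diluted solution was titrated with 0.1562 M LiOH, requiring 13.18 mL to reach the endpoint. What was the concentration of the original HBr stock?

8.45 M

n(LiOH) = 0.1562 x 0.01318 = 0.002059 mol.
n(HBr) in the aliquot = 0.002059 mol.
[diluted HBr] = 0.002059 / 0.01452 = 0.1418 M.
Dilution factor = 500.0/8.390 = 59.59, so [stock] = 0.1418 x 59.59 = 8.45 M.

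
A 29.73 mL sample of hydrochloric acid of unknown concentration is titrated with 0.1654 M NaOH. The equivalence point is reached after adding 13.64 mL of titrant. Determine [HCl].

n(NaOH) delivered = 0.1654 x 0.01364 = 0.002256 mol.
For a 1:1 reaction, n(HCl) = 0.002256 mol.
[HCl] = 0.002256 mol / 0.02973 L = 0.0759 M.

0.0759 M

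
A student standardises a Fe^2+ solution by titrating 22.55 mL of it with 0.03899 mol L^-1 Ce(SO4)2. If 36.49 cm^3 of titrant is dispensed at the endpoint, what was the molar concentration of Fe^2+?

0.0631 M

n(Ce(SO4)2) = 0.03899 x 0.03649 = 0.001423 mol.
From the balanced equation, 1 mol Ce(SO4)2 reacts with 1 mol Fe^2+, so n(Fe^2+) = 0.001423 x 1/1 = 0.001423 mol.
[Fe^2+] = 0.001423 / 0.02255 L = 0.0631 M.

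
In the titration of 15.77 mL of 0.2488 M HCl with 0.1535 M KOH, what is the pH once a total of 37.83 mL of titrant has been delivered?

12.55

n(acid) = 0.2488 x 0.01577 = 0.003924 mol; n(KOH) added = 0.1535 x 0.03783 = 0.005807 mol.
Base is in excess by 0.005807 - 0.003924 = 0.001883 mol in a total volume of 0.05360 L.
[OH^-] = 0.001883/0.05360 = 0.03514 M, so pOH = 1.45 and pH = 14.00 - 1.45 = 12.55.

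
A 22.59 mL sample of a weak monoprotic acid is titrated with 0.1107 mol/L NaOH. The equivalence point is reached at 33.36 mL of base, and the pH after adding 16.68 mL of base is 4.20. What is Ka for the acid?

6.3 x 10^-5

16.68 mL is half of the equivalence volume, so this is the half-equivalence point where [HA] = [A^-].
At half-equivalence pH = pKa, so pKa = 4.20.
Ka = 10^(-4.20) = 6.3 x 10^-5.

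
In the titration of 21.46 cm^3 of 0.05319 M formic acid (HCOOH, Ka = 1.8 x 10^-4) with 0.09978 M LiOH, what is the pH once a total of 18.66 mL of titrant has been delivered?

12.25

n(acid) = 0.05319 x 0.02146 = 0.001141 mol; n(LiOH) added = 0.09978 x 0.01866 = 0.001862 mol.
Base is in excess by 0.001862 - 0.001141 = 0.0007204 mol in a total volume of 0.04012 L.
[OH^-] = 0.0007204/0.04012 = 0.01796 M, so pOH = 1.75 and pH = 14.00 - 1.75 = 12.25.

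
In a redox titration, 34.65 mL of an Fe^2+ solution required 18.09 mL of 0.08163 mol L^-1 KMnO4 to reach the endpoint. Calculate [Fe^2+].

0.213 M

n(KMnO4) = 0.08163 x 0.01809 = 0.001477 mol.
From the balanced equation, 1 mol KMnO4 reacts with 5 mol Fe^2+, so n(Fe^2+) = 0.001477 x 5/1 = 0.007383 mol.
[Fe^2+] = 0.007383 / 0.03465 L = 0.213 M.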